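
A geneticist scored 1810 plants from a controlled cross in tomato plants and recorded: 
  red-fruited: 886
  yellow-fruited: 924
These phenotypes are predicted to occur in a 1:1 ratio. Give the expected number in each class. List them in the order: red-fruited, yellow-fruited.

905, 905

Total ratio parts = 2. Expected numbers out of 1810:
  red-fruited: 1810 × 1/2 = 905
  yellow-fruited: 1810 × 1/2 = 905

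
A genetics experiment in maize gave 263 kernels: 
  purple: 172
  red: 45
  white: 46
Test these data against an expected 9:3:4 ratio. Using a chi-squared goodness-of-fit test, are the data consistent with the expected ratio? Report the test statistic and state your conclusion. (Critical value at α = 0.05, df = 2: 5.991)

10.223; not consistent

Under the 9:3:4 hypothesis (Σ ratio = 16, N = 263):
  purple: 263 × 9/16 = 147.9375
  red: 263 × 3/16 = 49.3125
  white: 263 × 4/16 = 65.75
χ² = Σ (O − E)² / E
  purple: (172 − 147.9375)² / 147.9375 = 3.9138
  red: (45 − 49.3125)² / 49.3125 = 0.3771
  white: (46 − 65.75)² / 65.75 = 5.9325
χ² = 3.9138 + 0.3771 + 5.9325 = 10.2234 ≈ 10.223
Degrees of freedom = 3 − 1 = 2; critical value at α = 0.05 is 5.991.
Since 10.223 > 5.991, we reject the null hypothesis — the data do not fit the 9:3:4 ratio.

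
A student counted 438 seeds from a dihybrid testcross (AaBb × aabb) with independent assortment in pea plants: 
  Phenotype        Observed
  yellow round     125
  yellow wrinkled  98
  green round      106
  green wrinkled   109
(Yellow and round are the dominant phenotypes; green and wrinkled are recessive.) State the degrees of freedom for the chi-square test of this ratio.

3

A dihybrid testcross with independent assortment gives a 1:1:1:1 ratio.
A goodness-of-fit test with 4 phenotype classes has df = 4 − 1 = 3.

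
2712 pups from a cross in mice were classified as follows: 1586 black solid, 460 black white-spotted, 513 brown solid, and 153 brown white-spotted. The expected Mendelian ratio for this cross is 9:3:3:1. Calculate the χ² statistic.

The 9:3:3:1 ratio has 16 parts, so with N = 2712 the expected counts are:
  black solid: 2712 × 9/16 = 1525.5
  black white-spotted: 2712 × 3/16 = 508.5
  brown solid: 2712 × 3/16 = 508.5
  brown white-spotted: 2712 × 1/16 = 169.5
χ² = Σ (O − E)² / E
  black solid: (1586 − 1525.5)² / 1525.5 = 2.3994
  black white-spotted: (460 − 508.5)² / 508.5 = 4.6259
  brown solid: (513 − 508.5)² / 508.5 = 0.0398
  brown white-spotted: (153 − 169.5)² / 169.5 = 1.6062
χ² = 2.3994 + 4.6259 + 0.0398 + 1.6062 = 8.6713 ≈ 8.671

8.671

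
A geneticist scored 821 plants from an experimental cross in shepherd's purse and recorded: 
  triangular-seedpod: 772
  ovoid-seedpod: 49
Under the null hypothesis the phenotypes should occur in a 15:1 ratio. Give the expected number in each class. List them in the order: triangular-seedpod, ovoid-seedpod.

Under the 15:1 hypothesis (Σ ratio = 16, N = 821):
  triangular-seedpod: 821 × 15/16 = 769.6875
  ovoid-seedpod: 821 × 1/16 = 51.3125

769.6875, 51.3125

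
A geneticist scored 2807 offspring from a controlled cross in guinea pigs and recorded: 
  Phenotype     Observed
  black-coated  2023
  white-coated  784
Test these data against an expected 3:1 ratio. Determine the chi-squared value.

12.854

Under the 3:1 hypothesis (Σ ratio = 4, N = 2807):
  black-coated: 2807 × 3/4 = 2105.25
  white-coated: 2807 × 1/4 = 701.75
χ² = Σ (O − E)² / E
  black-coated: (2023 − 2105.25)² / 2105.25 = 3.2134
  white-coated: (784 − 701.75)² / 701.75 = 9.6403
χ² = 3.2134 + 9.6403 = 12.8537 ≈ 12.854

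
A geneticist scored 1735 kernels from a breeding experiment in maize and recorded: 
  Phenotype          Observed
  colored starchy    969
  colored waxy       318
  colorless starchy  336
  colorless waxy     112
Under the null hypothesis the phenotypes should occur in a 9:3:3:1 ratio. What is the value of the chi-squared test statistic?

Expected counts for N = 1735 under a 9:3:3:1 ratio (total parts = 16):
  colored starchy: 1735 × 9/16 = 975.9375
  colored waxy: 1735 × 3/16 = 325.3125
  colorless starchy: 1735 × 3/16 = 325.3125
  colorless waxy: 1735 × 1/16 = 108.4375
χ² = Σ (O − E)² / E
  colored starchy: (969 − 975.9375)² / 975.9375 = 0.0493
  colored waxy: (318 − 325.3125)² / 325.3125 = 0.1644
  colorless starchy: (336 − 325.3125)² / 325.3125 = 0.3511
  colorless waxy: (112 − 108.4375)² / 108.4375 = 0.1170
χ² = 0.0493 + 0.1644 + 0.3511 + 0.1170 = 0.6818 ≈ 0.682

0.682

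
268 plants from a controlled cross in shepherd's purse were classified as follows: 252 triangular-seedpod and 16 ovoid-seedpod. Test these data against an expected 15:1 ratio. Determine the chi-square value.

The 15:1 ratio has 16 parts, so with N = 268 the expected counts are:
  triangular-seedpod: 268 × 15/16 = 251.25
  ovoid-seedpod: 268 × 1/16 = 16.75
χ² = Σ (O − E)² / E
  triangular-seedpod: (252 − 251.25)² / 251.25 = 0.0022
  ovoid-seedpod: (16 − 16.75)² / 16.75 = 0.0336
χ² = 0.0022 + 0.0336 = 0.0358 ≈ 0.036

0.036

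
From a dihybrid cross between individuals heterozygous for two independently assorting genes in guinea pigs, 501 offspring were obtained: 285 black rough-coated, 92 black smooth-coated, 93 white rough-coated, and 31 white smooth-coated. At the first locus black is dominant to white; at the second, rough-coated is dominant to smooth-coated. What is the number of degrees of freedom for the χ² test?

A dihybrid F₂ with independent assortment and complete dominance at both loci gives a 9:3:3:1 phenotypic ratio.
A goodness-of-fit test with 4 phenotype classes has df = 4 − 1 = 3.

3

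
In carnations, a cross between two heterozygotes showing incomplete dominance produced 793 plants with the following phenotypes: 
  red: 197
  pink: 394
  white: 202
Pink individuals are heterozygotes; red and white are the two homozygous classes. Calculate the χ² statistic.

With incomplete dominance, a heterozygote × heterozygote cross gives a 1:2:1 phenotypic ratio.
Under the 1:2:1 hypothesis (Σ ratio = 4, N = 793):
  red: 793 × 1/4 = 198.25
  pink: 793 × 2/4 = 396.5
  white: 793 × 1/4 = 198.25
χ² = Σ (O − E)² / E
  red: (197 − 198.25)² / 198.25 = 0.0079
  pink: (394 − 396.5)² / 396.5 = 0.0158
  white: (202 − 198.25)² / 198.25 = 0.0709
χ² = 0.0079 + 0.0158 + 0.0709 = 0.0946 ≈ 0.095

0.095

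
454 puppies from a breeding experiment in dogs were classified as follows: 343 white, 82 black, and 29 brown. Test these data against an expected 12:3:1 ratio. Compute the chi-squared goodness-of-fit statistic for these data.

Total ratio parts = 16. Expected numbers out of 454:
  white: 454 × 12/16 = 340.5
  black: 454 × 3/16 = 85.125
  brown: 454 × 1/16 = 28.375
χ² = Σ (O − E)² / E
  white: (343 − 340.5)² / 340.5 = 0.0184
  black: (82 − 85.125)² / 85.125 = 0.1147
  brown: (29 − 28.375)² / 28.375 = 0.0138
χ² = 0.0184 + 0.1147 + 0.0138 = 0.1469 ≈ 0.147

0.147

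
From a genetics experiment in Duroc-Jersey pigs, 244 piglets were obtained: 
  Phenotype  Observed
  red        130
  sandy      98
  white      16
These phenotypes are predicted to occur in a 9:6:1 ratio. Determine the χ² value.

0.882

Expected counts for N = 244 under a 9:6:1 ratio (total parts = 16):
  red: 244 × 9/16 = 137.25
  sandy: 244 × 6/16 = 91.5
  white: 244 × 1/16 = 15.25
χ² = Σ (O − E)² / E
  red: (130 − 137.25)² / 137.25 = 0.3830
  sandy: (98 − 91.5)² / 91.5 = 0.4617
  white: (16 − 15.25)² / 15.25 = 0.0369
χ² = 0.3830 + 0.4617 + 0.0369 = 0.8816 ≈ 0.882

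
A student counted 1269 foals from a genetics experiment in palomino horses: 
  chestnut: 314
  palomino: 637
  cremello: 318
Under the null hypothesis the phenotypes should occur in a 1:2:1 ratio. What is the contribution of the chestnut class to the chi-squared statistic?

Expected counts for N = 1269 under a 1:2:1 ratio (total parts = 4):
  chestnut: 1269 × 1/4 = 317.25
  palomino: 1269 × 2/4 = 634.5
  cremello: 1269 × 1/4 = 317.25
Contribution of chestnut: (314 − 317.25)² / 317.25 = 0.0333

0.033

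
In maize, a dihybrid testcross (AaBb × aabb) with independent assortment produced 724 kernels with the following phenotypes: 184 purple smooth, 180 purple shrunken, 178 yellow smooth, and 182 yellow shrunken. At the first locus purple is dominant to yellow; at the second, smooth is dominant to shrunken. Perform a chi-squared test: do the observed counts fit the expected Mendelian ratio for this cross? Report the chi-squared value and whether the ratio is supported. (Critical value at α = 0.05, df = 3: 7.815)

0.110; consistent

A dihybrid testcross with independent assortment gives a 1:1:1:1 ratio.
Under the 1:1:1:1 hypothesis (Σ ratio = 4, N = 724):
  purple smooth: 724 × 1/4 = 181
  purple shrunken: 724 × 1/4 = 181
  yellow smooth: 724 × 1/4 = 181
  yellow shrunken: 724 × 1/4 = 181
χ² = Σ (O − E)² / E
  purple smooth: (184 − 181)² / 181 = 0.0497
  purple shrunken: (180 − 181)² / 181 = 0.0055
  yellow smooth: (178 − 181)² / 181 = 0.0497
  yellow shrunken: (182 − 181)² / 181 = 0.0055
χ² = 0.0497 + 0.0055 + 0.0497 + 0.0055 = 0.1104 ≈ 0.110
Degrees of freedom = 4 − 1 = 3; critical value at α = 0.05 is 7.815.
Since 0.110 < 7.815, we fail to reject the null hypothesis — the data are consistent with the 1:1:1:1 ratio.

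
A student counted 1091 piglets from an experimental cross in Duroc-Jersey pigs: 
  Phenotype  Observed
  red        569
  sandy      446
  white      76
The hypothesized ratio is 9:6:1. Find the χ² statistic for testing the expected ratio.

Under the 9:6:1 hypothesis (Σ ratio = 16, N = 1091):
  red: 1091 × 9/16 = 613.6875
  sandy: 1091 × 6/16 = 409.125
  white: 1091 × 1/16 = 68.1875
χ² = Σ (O − E)² / E
  red: (569 − 613.6875)² / 613.6875 = 3.2541
  sandy: (446 − 409.125)² / 409.125 = 3.3236
  white: (76 − 68.1875)² / 68.1875 = 0.8951
χ² = 3.2541 + 3.3236 + 0.8951 = 7.4728 ≈ 7.473

7.473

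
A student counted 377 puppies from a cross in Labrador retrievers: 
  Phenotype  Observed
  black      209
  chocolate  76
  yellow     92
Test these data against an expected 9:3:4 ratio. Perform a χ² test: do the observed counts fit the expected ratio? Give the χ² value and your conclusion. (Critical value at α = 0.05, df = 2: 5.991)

The 9:3:4 ratio has 16 parts, so with N = 377 the expected counts are:
  black: 377 × 9/16 = 212.0625
  chocolate: 377 × 3/16 = 70.6875
  yellow: 377 × 4/16 = 94.25
χ² = Σ (O − E)² / E
  black: (209 − 212.0625)² / 212.0625 = 0.0442
  chocolate: (76 − 70.6875)² / 70.6875 = 0.3993
  yellow: (92 − 94.25)² / 94.25 = 0.0537
χ² = 0.0442 + 0.3993 + 0.0537 = 0.4972 ≈ 0.497
Degrees of freedom = 3 − 1 = 2; critical value at α = 0.05 is 5.991.
Since 0.497 < 5.991, we fail to reject the null hypothesis — the data are consistent with the 9:3:4 ratio.

0.497; consistent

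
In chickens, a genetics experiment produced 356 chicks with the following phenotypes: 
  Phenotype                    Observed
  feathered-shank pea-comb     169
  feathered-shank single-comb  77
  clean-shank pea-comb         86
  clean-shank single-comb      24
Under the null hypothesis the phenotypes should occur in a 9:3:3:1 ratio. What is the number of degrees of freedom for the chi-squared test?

3

A goodness-of-fit test with 4 phenotype classes has df = 4 − 1 = 3.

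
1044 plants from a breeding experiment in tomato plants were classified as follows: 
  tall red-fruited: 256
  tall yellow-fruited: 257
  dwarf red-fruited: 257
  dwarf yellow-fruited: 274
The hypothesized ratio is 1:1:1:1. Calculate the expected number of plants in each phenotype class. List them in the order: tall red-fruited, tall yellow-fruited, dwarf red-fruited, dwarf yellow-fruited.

261, 261, 261, 261

Expected counts for N = 1044 under a 1:1:1:1 ratio (total parts = 4):
  tall red-fruited: 1044 × 1/4 = 261
  tall yellow-fruited: 1044 × 1/4 = 261
  dwarf red-fruited: 1044 × 1/4 = 261
  dwarf yellow-fruited: 1044 × 1/4 = 261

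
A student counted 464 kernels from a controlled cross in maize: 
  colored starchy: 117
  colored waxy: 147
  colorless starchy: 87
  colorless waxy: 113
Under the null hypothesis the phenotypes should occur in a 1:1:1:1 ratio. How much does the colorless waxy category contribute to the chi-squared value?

Expected counts for N = 464 under a 1:1:1:1 ratio (total parts = 4):
  colored starchy: 464 × 1/4 = 116
  colored waxy: 464 × 1/4 = 116
  colorless starchy: 464 × 1/4 = 116
  colorless waxy: 464 × 1/4 = 116
Contribution of colorless waxy: (113 − 116)² / 116 = 0.0776

0.078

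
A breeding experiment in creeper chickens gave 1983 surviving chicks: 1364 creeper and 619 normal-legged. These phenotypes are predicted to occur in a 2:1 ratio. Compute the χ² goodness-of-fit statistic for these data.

Under the 2:1 hypothesis (Σ ratio = 3, N = 1983):
  creeper: 1983 × 2/3 = 1322
  normal-legged: 1983 × 1/3 = 661
χ² = Σ (O − E)² / E
  creeper: (1364 − 1322)² / 1322 = 1.3343
  normal-legged: (619 − 661)² / 661 = 2.6687
χ² = 1.3343 + 2.6687 = 4.003

4.003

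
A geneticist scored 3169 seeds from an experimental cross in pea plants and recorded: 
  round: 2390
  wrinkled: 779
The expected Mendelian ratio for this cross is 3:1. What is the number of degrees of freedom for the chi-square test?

1

A goodness-of-fit test with 2 phenotype classes has df = 2 − 1 = 1.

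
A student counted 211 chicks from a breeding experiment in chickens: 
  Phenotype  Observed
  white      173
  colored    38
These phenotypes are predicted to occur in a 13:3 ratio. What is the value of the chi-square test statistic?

0.076

Expected counts for N = 211 under a 13:3 ratio (total parts = 16):
  white: 211 × 13/16 = 171.4375
  colored: 211 × 3/16 = 39.5625
χ² = Σ (O − E)² / E
  white: (173 − 171.4375)² / 171.4375 = 0.0142
  colored: (38 − 39.5625)² / 39.5625 = 0.0617
χ² = 0.0142 + 0.0617 = 0.0759 ≈ 0.076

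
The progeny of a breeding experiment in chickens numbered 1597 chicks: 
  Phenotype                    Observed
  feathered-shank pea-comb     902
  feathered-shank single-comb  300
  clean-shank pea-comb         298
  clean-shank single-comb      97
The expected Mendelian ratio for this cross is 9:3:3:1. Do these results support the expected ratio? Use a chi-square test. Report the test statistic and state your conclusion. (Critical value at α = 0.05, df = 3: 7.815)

0.102; consistent

The 9:3:3:1 ratio has 16 parts, so with N = 1597 the expected counts are:
  feathered-shank pea-comb: 1597 × 9/16 = 898.3125
  feathered-shank single-comb: 1597 × 3/16 = 299.4375
  clean-shank pea-comb: 1597 × 3/16 = 299.4375
  clean-shank single-comb: 1597 × 1/16 = 99.8125
χ² = Σ (O − E)² / E
  feathered-shank pea-comb: (902 − 898.3125)² / 898.3125 = 0.0151
  feathered-shank single-comb: (300 − 299.4375)² / 299.4375 = 0.0011
  clean-shank pea-comb: (298 − 299.4375)² / 299.4375 = 0.0069
  clean-shank single-comb: (97 − 99.8125)² / 99.8125 = 0.0793
χ² = 0.0151 + 0.0011 + 0.0069 + 0.0793 = 0.1024 ≈ 0.102
Degrees of freedom = 4 − 1 = 3; critical value at α = 0.05 is 7.815.
Since 0.102 < 7.815, we fail to reject the null hypothesis — the data are consistent with the 9:3:3:1 ratio.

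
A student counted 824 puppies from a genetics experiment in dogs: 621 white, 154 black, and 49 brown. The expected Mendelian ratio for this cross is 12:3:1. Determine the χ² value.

0.138

Under the 12:3:1 hypothesis (Σ ratio = 16, N = 824):
  white: 824 × 12/16 = 618
  black: 824 × 3/16 = 154.5
  brown: 824 × 1/16 = 51.5
χ² = Σ (O − E)² / E
  white: (621 − 618)² / 618 = 0.0146
  black: (154 − 154.5)² / 154.5 = 0.0016
  brown: (49 − 51.5)² / 51.5 = 0.1214
χ² = 0.0146 + 0.0016 + 0.1214 = 0.1376 ≈ 0.138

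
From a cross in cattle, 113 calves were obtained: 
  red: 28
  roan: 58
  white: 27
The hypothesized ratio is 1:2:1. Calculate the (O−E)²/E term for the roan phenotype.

0.040

Under the 1:2:1 hypothesis (Σ ratio = 4, N = 113):
  red: 113 × 1/4 = 28.25
  roan: 113 × 2/4 = 56.5
  white: 113 × 1/4 = 28.25
Contribution of roan: (58 − 56.5)² / 56.5 = 0.0398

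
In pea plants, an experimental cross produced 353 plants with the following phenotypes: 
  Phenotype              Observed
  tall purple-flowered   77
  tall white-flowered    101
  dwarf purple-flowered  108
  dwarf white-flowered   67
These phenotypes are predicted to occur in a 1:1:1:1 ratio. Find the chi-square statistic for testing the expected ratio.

Expected counts for N = 353 under a 1:1:1:1 ratio (total parts = 4):
  tall purple-flowered: 353 × 1/4 = 88.25
  tall white-flowered: 353 × 1/4 = 88.25
  dwarf purple-flowered: 353 × 1/4 = 88.25
  dwarf white-flowered: 353 × 1/4 = 88.25
χ² = Σ (O − E)² / E
  tall purple-flowered: (77 − 88.25)² / 88.25 = 1.4341
  tall white-flowered: (101 − 88.25)² / 88.25 = 1.8421
  dwarf purple-flowered: (108 − 88.25)² / 88.25 = 4.4200
  dwarf white-flowered: (67 − 88.25)² / 88.25 = 5.1169
χ² = 1.4341 + 1.8421 + 4.4200 + 5.1169 = 12.8131 ≈ 12.813

12.813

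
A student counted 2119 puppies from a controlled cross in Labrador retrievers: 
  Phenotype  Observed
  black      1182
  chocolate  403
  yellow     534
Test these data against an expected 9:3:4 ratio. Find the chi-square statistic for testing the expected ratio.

0.198

Under the 9:3:4 hypothesis (Σ ratio = 16, N = 2119):
  black: 2119 × 9/16 = 1191.9375
  chocolate: 2119 × 3/16 = 397.3125
  yellow: 2119 × 4/16 = 529.75
χ² = Σ (O − E)² / E
  black: (1182 − 1191.9375)² / 1191.9375 = 0.0829
  chocolate: (403 − 397.3125)² / 397.3125 = 0.0814
  yellow: (534 − 529.75)² / 529.75 = 0.0341
χ² = 0.0829 + 0.0814 + 0.0341 = 0.1984 ≈ 0.198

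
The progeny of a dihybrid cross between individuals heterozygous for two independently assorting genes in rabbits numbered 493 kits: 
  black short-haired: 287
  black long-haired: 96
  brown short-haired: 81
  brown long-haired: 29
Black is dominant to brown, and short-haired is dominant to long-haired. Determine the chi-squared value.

1.998

A dihybrid F₂ with independent assortment and complete dominance at both loci gives a 9:3:3:1 phenotypic ratio.
Expected counts for N = 493 under a 9:3:3:1 ratio (total parts = 16):
  black short-haired: 493 × 9/16 = 277.3125
  black long-haired: 493 × 3/16 = 92.4375
  brown short-haired: 493 × 3/16 = 92.4375
  brown long-haired: 493 × 1/16 = 30.8125
χ² = Σ (O − E)² / E
  black short-haired: (287 − 277.3125)² / 277.3125 = 0.3384
  black long-haired: (96 − 92.4375)² / 92.4375 = 0.1373
  brown short-haired: (81 − 92.4375)² / 92.4375 = 1.4152
  brown long-haired: (29 − 30.8125)² / 30.8125 = 0.1066
χ² = 0.3384 + 0.1373 + 1.4152 + 0.1066 = 1.9975 ≈ 1.998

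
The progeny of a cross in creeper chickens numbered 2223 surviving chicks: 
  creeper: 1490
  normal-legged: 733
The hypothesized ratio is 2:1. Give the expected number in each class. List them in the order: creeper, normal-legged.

Under the 2:1 hypothesis (Σ ratio = 3, N = 2223):
  creeper: 2223 × 2/3 = 1482
  normal-legged: 2223 × 1/3 = 741

1482, 741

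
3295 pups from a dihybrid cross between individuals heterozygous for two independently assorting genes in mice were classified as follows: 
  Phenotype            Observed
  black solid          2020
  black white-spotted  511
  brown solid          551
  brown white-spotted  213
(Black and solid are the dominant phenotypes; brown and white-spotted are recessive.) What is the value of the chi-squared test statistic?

40.903

A dihybrid F₂ with independent assortment and complete dominance at both loci gives a 9:3:3:1 phenotypic ratio.
Total ratio parts = 16. Expected numbers out of 3295:
  black solid: 3295 × 9/16 = 1853.4375
  black white-spotted: 3295 × 3/16 = 617.8125
  brown solid: 3295 × 3/16 = 617.8125
  brown white-spotted: 3295 × 1/16 = 205.9375
χ² = Σ (O − E)² / E
  black solid: (2020 − 1853.4375)² / 1853.4375 = 14.9684
  black white-spotted: (511 − 617.8125)² / 617.8125 = 18.4666
  brown solid: (551 − 617.8125)² / 617.8125 = 7.2253
  brown white-spotted: (213 − 205.9375)² / 205.9375 = 0.2422
χ² = 14.9684 + 18.4666 + 7.2253 + 0.2422 = 40.9025 ≈ 40.903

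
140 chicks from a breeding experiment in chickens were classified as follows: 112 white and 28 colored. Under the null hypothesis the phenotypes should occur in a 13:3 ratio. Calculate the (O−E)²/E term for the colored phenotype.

0.117

Expected counts for N = 140 under a 13:3 ratio (total parts = 16):
  white: 140 × 13/16 = 113.75
  colored: 140 × 3/16 = 26.25
Contribution of colored: (28 − 26.25)² / 26.25 = 0.1167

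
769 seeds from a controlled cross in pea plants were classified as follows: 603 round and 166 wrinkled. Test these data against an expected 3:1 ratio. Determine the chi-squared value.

The 3:1 ratio has 4 parts, so with N = 769 the expected counts are:
  round: 769 × 3/4 = 576.75
  wrinkled: 769 × 1/4 = 192.25
χ² = Σ (O − E)² / E
  round: (603 − 576.75)² / 576.75 = 1.1947
  wrinkled: (166 − 192.25)² / 192.25 = 3.5842
χ² = 1.1947 + 3.5842 = 4.7789 ≈ 4.779

4.779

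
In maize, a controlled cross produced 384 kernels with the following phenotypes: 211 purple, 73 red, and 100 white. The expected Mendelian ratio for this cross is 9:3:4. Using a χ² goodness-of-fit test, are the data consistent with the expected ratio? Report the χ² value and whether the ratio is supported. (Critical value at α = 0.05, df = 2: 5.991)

0.296; consistent

The 9:3:4 ratio has 16 parts, so with N = 384 the expected counts are:
  purple: 384 × 9/16 = 216
  red: 384 × 3/16 = 72
  white: 384 × 4/16 = 96
χ² = Σ (O − E)² / E
  purple: (211 − 216)² / 216 = 0.1157
  red: (73 − 72)² / 72 = 0.0139
  white: (100 − 96)² / 96 = 0.1667
χ² = 0.1157 + 0.0139 + 0.1667 = 0.2963 ≈ 0.296
Degrees of freedom = 3 − 1 = 2; critical value at α = 0.05 is 5.991.
Since 0.296 < 5.991, we fail to reject the null hypothesis — the data are consistent with the 9:3:4 ratio.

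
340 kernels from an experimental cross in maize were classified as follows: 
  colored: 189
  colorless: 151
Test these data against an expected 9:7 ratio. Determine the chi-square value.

0.061

Total ratio parts = 16. Expected numbers out of 340:
  colored: 340 × 9/16 = 191.25
  colorless: 340 × 7/16 = 148.75
χ² = Σ (O − E)² / E
  colored: (189 − 191.25)² / 191.25 = 0.0265
  colorless: (151 − 148.75)² / 148.75 = 0.0340
χ² = 0.0265 + 0.0340 = 0.0605 ≈ 0.061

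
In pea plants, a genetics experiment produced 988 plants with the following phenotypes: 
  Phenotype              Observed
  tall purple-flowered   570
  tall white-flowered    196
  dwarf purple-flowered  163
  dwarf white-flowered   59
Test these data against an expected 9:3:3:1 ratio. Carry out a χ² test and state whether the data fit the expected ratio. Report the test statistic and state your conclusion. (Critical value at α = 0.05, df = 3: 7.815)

Expected counts for N = 988 under a 9:3:3:1 ratio (total parts = 16):
  tall purple-flowered: 988 × 9/16 = 555.75
  tall white-flowered: 988 × 3/16 = 185.25
  dwarf purple-flowered: 988 × 3/16 = 185.25
  dwarf white-flowered: 988 × 1/16 = 61.75
χ² = Σ (O − E)² / E
  tall purple-flowered: (570 − 555.75)² / 555.75 = 0.3654
  tall white-flowered: (196 − 185.25)² / 185.25 = 0.6238
  dwarf purple-flowered: (163 − 185.25)² / 185.25 = 2.6724
  dwarf white-flowered: (59 − 61.75)² / 61.75 = 0.1225
χ² = 0.3654 + 0.6238 + 2.6724 + 0.1225 = 3.7841 ≈ 3.784
Degrees of freedom = 4 − 1 = 3; critical value at α = 0.05 is 7.815.
Since 3.784 < 7.815, we fail to reject the null hypothesis — the data are consistent with the 9:3:3:1 ratio.

3.784; consistent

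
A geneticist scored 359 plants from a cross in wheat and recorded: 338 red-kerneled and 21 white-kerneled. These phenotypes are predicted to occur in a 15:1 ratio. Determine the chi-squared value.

0.098

Expected counts for N = 359 under a 15:1 ratio (total parts = 16):
  red-kerneled: 359 × 15/16 = 336.5625
  white-kerneled: 359 × 1/16 = 22.4375
χ² = Σ (O − E)² / E
  red-kerneled: (338 − 336.5625)² / 336.5625 = 0.0061
  white-kerneled: (21 − 22.4375)² / 22.4375 = 0.0921
χ² = 0.0061 + 0.0921 = 0.0982 ≈ 0.098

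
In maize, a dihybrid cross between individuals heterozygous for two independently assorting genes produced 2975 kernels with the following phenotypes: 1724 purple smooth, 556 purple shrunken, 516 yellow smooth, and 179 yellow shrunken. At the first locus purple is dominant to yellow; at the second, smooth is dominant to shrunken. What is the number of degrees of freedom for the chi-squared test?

A dihybrid F₂ with independent assortment and complete dominance at both loci gives a 9:3:3:1 phenotypic ratio.
A goodness-of-fit test with 4 phenotype classes has df = 4 − 1 = 3.

3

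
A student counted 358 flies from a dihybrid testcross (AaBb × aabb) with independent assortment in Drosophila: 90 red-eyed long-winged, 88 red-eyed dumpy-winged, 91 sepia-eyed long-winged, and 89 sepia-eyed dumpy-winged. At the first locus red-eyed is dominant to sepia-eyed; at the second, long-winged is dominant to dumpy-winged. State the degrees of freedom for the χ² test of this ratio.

3

A dihybrid testcross with independent assortment gives a 1:1:1:1 ratio.
A goodness-of-fit test with 4 phenotype classes has df = 4 − 1 = 3.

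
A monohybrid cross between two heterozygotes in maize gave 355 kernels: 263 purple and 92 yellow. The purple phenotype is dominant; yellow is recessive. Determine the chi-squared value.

For a monohybrid cross between heterozygotes with complete dominance, the expected phenotypic ratio is 3:1.
Expected counts for N = 355 under a 3:1 ratio (total parts = 4):
  purple: 355 × 3/4 = 266.25
  yellow: 355 × 1/4 = 88.75
χ² = Σ (O − E)² / E
  purple: (263 − 266.25)² / 266.25 = 0.0397
  yellow: (92 − 88.75)² / 88.75 = 0.1190
χ² = 0.0397 + 0.1190 = 0.1587 ≈ 0.159

0.159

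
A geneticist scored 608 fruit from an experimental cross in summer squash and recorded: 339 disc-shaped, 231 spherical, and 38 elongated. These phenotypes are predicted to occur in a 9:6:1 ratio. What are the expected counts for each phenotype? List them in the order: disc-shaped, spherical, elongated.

Expected counts for N = 608 under a 9:6:1 ratio (total parts = 16):
  disc-shaped: 608 × 9/16 = 342
  spherical: 608 × 6/16 = 228
  elongated: 608 × 1/16 = 38

342, 228, 38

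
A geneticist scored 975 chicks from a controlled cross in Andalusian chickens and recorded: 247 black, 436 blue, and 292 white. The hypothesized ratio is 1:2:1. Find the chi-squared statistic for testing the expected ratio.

15.035

Expected counts for N = 975 under a 1:2:1 ratio (total parts = 4):
  black: 975 × 1/4 = 243.75
  blue: 975 × 2/4 = 487.5
  white: 975 × 1/4 = 243.75
χ² = Σ (O − E)² / E
  black: (247 − 243.75)² / 243.75 = 0.0433
  blue: (436 − 487.5)² / 487.5 = 5.4405
  white: (292 − 243.75)² / 243.75 = 9.5510
χ² = 0.0433 + 5.4405 + 9.5510 = 15.0348 ≈ 15.035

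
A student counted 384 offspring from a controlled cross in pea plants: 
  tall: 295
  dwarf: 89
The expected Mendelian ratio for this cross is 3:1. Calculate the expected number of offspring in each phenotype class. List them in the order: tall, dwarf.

Expected counts for N = 384 under a 3:1 ratio (total parts = 4):
  tall: 384 × 3/4 = 288
  dwarf: 384 × 1/4 = 96

288, 96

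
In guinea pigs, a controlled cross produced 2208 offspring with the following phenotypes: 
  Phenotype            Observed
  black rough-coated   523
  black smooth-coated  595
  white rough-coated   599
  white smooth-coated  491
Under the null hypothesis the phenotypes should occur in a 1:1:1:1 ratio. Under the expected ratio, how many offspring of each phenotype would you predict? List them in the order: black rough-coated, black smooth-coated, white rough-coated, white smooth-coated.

Expected counts for N = 2208 under a 1:1:1:1 ratio (total parts = 4):
  black rough-coated: 2208 × 1/4 = 552
  black smooth-coated: 2208 × 1/4 = 552
  white rough-coated: 2208 × 1/4 = 552
  white smooth-coated: 2208 × 1/4 = 552

552, 552, 552, 552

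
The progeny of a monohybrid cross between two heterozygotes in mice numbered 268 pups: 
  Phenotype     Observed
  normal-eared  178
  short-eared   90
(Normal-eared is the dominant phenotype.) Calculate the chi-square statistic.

10.527

For a monohybrid cross between heterozygotes with complete dominance, the expected phenotypic ratio is 3:1.
Total ratio parts = 4. Expected numbers out of 268:
  normal-eared: 268 × 3/4 = 201
  short-eared: 268 × 1/4 = 67
χ² = Σ (O − E)² / E
  normal-eared: (178 − 201)² / 201 = 2.6318
  short-eared: (90 − 67)² / 67 = 7.8955
χ² = 2.6318 + 7.8955 = 10.5273 ≈ 10.527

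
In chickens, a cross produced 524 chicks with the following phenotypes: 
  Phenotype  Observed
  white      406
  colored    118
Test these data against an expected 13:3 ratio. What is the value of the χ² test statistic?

The 13:3 ratio has 16 parts, so with N = 524 the expected counts are:
  white: 524 × 13/16 = 425.75
  colored: 524 × 3/16 = 98.25
χ² = Σ (O − E)² / E
  white: (406 − 425.75)² / 425.75 = 0.9162
  colored: (118 − 98.25)² / 98.25 = 3.9701
χ² = 0.9162 + 3.9701 = 4.8863 ≈ 4.886

4.886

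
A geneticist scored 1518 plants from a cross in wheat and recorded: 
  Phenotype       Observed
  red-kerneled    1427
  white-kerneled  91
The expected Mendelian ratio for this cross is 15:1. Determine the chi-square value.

0.169

The 15:1 ratio has 16 parts, so with N = 1518 the expected counts are:
  red-kerneled: 1518 × 15/16 = 1423.125
  white-kerneled: 1518 × 1/16 = 94.875
χ² = Σ (O − E)² / E
  red-kerneled: (1427 − 1423.125)² / 1423.125 = 0.0106
  white-kerneled: (91 − 94.875)² / 94.875 = 0.1583
χ² = 0.0106 + 0.1583 = 0.1689 ≈ 0.169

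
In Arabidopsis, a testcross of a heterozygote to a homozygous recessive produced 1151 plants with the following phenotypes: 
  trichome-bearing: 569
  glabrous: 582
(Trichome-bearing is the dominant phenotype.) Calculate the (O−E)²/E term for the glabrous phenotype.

0.073

A testcross of a heterozygote (Aa × aa) gives a 1:1 phenotypic ratio.
Under the 1:1 hypothesis (Σ ratio = 2, N = 1151):
  trichome-bearing: 1151 × 1/2 = 575.5
  glabrous: 1151 × 1/2 = 575.5
Contribution of glabrous: (582 − 575.5)² / 575.5 = 0.0734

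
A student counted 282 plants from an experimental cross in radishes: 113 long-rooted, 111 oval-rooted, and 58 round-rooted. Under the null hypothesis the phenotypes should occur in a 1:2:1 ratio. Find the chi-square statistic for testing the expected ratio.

34.220

The 1:2:1 ratio has 4 parts, so with N = 282 the expected counts are:
  long-rooted: 282 × 1/4 = 70.5
  oval-rooted: 282 × 2/4 = 141
  round-rooted: 282 × 1/4 = 70.5
χ² = Σ (O − E)² / E
  long-rooted: (113 − 70.5)² / 70.5 = 25.6206
  oval-rooted: (111 − 141)² / 141 = 6.3830
  round-rooted: (58 − 70.5)² / 70.5 = 2.2163
χ² = 25.6206 + 6.3830 + 2.2163 = 34.2199 ≈ 34.220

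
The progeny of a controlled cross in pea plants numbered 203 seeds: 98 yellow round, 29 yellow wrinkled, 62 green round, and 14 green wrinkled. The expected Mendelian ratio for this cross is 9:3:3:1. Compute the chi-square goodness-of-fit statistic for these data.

Total ratio parts = 16. Expected numbers out of 203:
  yellow round: 203 × 9/16 = 114.1875
  yellow wrinkled: 203 × 3/16 = 38.0625
  green round: 203 × 3/16 = 38.0625
  green wrinkled: 203 × 1/16 = 12.6875
χ² = Σ (O − E)² / E
  yellow round: (98 − 114.1875)² / 114.1875 = 2.2948
  yellow wrinkled: (29 − 38.0625)² / 38.0625 = 2.1577
  green round: (62 − 38.0625)² / 38.0625 = 15.0543
  green wrinkled: (14 − 12.6875)² / 12.6875 = 0.1358
χ² = 2.2948 + 2.1577 + 15.0543 + 0.1358 = 19.6426 ≈ 19.643

19.643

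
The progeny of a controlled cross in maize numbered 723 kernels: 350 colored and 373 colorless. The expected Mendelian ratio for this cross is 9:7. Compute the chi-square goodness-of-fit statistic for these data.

The 9:7 ratio has 16 parts, so with N = 723 the expected counts are:
  colored: 723 × 9/16 = 406.6875
  colorless: 723 × 7/16 = 316.3125
χ² = Σ (O − E)² / E
  colored: (350 − 406.6875)² / 406.6875 = 7.9016
  colorless: (373 − 316.3125)² / 316.3125 = 10.1592
χ² = 7.9016 + 10.1592 = 18.0608 ≈ 18.061

18.061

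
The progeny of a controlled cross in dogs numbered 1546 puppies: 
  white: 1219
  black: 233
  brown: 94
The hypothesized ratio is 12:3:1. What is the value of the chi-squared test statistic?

14.284

The 12:3:1 ratio has 16 parts, so with N = 1546 the expected counts are:
  white: 1546 × 12/16 = 1159.5
  black: 1546 × 3/16 = 289.875
  brown: 1546 × 1/16 = 96.625
χ² = Σ (O − E)² / E
  white: (1219 − 1159.5)² / 1159.5 = 3.0533
  black: (233 − 289.875)² / 289.875 = 11.1592
  brown: (94 − 96.625)² / 96.625 = 0.0713
χ² = 3.0533 + 11.1592 + 0.0713 = 14.2838 ≈ 14.284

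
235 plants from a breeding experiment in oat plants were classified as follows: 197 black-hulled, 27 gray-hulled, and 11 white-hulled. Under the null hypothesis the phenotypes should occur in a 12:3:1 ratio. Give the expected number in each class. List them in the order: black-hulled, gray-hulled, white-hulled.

176.25, 44.0625, 14.6875

Total ratio parts = 16. Expected numbers out of 235:
  black-hulled: 235 × 12/16 = 176.25
  gray-hulled: 235 × 3/16 = 44.0625
  white-hulled: 235 × 1/16 = 14.6875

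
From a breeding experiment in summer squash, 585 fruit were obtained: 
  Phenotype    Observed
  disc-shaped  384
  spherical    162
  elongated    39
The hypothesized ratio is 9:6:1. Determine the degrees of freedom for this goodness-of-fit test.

2

A goodness-of-fit test with 3 phenotype classes has df = 3 − 1 = 2.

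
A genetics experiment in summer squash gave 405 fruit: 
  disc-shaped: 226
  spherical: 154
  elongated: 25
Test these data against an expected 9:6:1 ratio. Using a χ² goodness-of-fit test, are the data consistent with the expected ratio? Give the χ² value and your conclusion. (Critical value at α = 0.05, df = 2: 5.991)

The 9:6:1 ratio has 16 parts, so with N = 405 the expected counts are:
  disc-shaped: 405 × 9/16 = 227.8125
  spherical: 405 × 6/16 = 151.875
  elongated: 405 × 1/16 = 25.3125
χ² = Σ (O − E)² / E
  disc-shaped: (226 − 227.8125)² / 227.8125 = 0.0144
  spherical: (154 − 151.875)² / 151.875 = 0.0297
  elongated: (25 − 25.3125)² / 25.3125 = 0.0039
χ² = 0.0144 + 0.0297 + 0.0039 = 0.048
Degrees of freedom = 3 − 1 = 2; critical value at α = 0.05 is 5.991.
Since 0.048 < 5.991, we fail to reject the null hypothesis — the data are consistent with the 9:6:1 ratio.

0.048; consistent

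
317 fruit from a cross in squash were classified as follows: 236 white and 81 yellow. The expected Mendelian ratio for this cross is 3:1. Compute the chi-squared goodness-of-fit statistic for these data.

Total ratio parts = 4. Expected numbers out of 317:
  white: 317 × 3/4 = 237.75
  yellow: 317 × 1/4 = 79.25
χ² = Σ (O − E)² / E
  white: (236 − 237.75)² / 237.75 = 0.0129
  yellow: (81 − 79.25)² / 79.25 = 0.0386
χ² = 0.0129 + 0.0386 = 0.0515 ≈ 0.052

0.052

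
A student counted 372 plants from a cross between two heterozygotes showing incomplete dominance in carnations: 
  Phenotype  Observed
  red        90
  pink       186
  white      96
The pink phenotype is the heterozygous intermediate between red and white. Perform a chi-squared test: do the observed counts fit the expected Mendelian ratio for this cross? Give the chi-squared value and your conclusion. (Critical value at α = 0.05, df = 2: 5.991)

With incomplete dominance, a heterozygote × heterozygote cross gives a 1:2:1 phenotypic ratio.
Under the 1:2:1 hypothesis (Σ ratio = 4, N = 372):
  red: 372 × 1/4 = 93
  pink: 372 × 2/4 = 186
  white: 372 × 1/4 = 93
χ² = Σ (O − E)² / E
  red: (90 − 93)² / 93 = 0.0968
  pink: (186 − 186)² / 186 = 0.0000
  white: (96 − 93)² / 93 = 0.0968
χ² = 0.0968 + 0.0000 + 0.0968 = 0.1936 ≈ 0.194
Degrees of freedom = 3 − 1 = 2; critical value at α = 0.05 is 5.991.
Since 0.194 < 5.991, we fail to reject the null hypothesis — the data are consistent with the 1:2:1 ratio.

0.194; consistent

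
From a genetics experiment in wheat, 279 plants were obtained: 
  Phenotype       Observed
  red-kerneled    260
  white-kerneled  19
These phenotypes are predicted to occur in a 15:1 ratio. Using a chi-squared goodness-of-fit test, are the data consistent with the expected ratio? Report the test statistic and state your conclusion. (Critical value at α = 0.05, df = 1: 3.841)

0.149; consistent

Under the 15:1 hypothesis (Σ ratio = 16, N = 279):
  red-kerneled: 279 × 15/16 = 261.5625
  white-kerneled: 279 × 1/16 = 17.4375
χ² = Σ (O − E)² / E
  red-kerneled: (260 − 261.5625)² / 261.5625 = 0.0093
  white-kerneled: (19 − 17.4375)² / 17.4375 = 0.1400
χ² = 0.0093 + 0.1400 = 0.1493 ≈ 0.149
Degrees of freedom = 2 − 1 = 1; critical value at α = 0.05 is 3.841.
Since 0.149 < 3.841, we fail to reject the null hypothesis — the data are consistent with the 15:1 ratio.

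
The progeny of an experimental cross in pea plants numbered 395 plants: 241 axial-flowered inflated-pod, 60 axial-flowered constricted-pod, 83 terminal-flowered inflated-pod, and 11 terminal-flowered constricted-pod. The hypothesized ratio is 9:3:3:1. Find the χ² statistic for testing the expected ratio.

Expected counts for N = 395 under a 9:3:3:1 ratio (total parts = 16):
  axial-flowered inflated-pod: 395 × 9/16 = 222.1875
  axial-flowered constricted-pod: 395 × 3/16 = 74.0625
  terminal-flowered inflated-pod: 395 × 3/16 = 74.0625
  terminal-flowered constricted-pod: 395 × 1/16 = 24.6875
χ² = Σ (O − E)² / E
  axial-flowered inflated-pod: (241 − 222.1875)² / 222.1875 = 1.5928
  axial-flowered constricted-pod: (60 − 74.0625)² / 74.0625 = 2.6701
  terminal-flowered inflated-pod: (83 − 74.0625)² / 74.0625 = 1.0785
  terminal-flowered constricted-pod: (11 − 24.6875)² / 24.6875 = 7.5888
χ² = 1.5928 + 2.6701 + 1.0785 + 7.5888 = 12.9302 ≈ 12.930

12.930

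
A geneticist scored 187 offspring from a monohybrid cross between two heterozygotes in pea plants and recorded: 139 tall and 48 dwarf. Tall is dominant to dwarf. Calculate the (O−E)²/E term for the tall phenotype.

0.011

For a monohybrid cross between heterozygotes with complete dominance, the expected phenotypic ratio is 3:1.
The 3:1 ratio has 4 parts, so with N = 187 the expected counts are:
  tall: 187 × 3/4 = 140.25
  dwarf: 187 × 1/4 = 46.75
Contribution of tall: (139 − 140.25)² / 140.25 = 0.0111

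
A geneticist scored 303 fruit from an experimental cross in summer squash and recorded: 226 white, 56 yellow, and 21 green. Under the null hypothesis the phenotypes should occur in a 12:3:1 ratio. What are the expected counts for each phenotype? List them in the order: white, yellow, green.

227.25, 56.8125, 18.9375

Under the 12:3:1 hypothesis (Σ ratio = 16, N = 303):
  white: 303 × 12/16 = 227.25
  yellow: 303 × 3/16 = 56.8125
  green: 303 × 1/16 = 18.9375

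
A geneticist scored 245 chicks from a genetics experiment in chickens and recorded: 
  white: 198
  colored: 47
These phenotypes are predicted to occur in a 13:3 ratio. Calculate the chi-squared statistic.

Total ratio parts = 16. Expected numbers out of 245:
  white: 245 × 13/16 = 199.0625
  colored: 245 × 3/16 = 45.9375
χ² = Σ (O − E)² / E
  white: (198 − 199.0625)² / 199.0625 = 0.0057
  colored: (47 − 45.9375)² / 45.9375 = 0.0246
χ² = 0.0057 + 0.0246 = 0.0303 ≈ 0.030

0.030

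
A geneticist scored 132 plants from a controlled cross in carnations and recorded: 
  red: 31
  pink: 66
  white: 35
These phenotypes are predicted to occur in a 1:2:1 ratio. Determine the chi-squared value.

0.242

Under the 1:2:1 hypothesis (Σ ratio = 4, N = 132):
  red: 132 × 1/4 = 33
  pink: 132 × 2/4 = 66
  white: 132 × 1/4 = 33
χ² = Σ (O − E)² / E
  red: (31 − 33)² / 33 = 0.1212
  pink: (66 − 66)² / 66 = 0.0000
  white: (35 − 33)² / 33 = 0.1212
χ² = 0.1212 + 0.0000 + 0.1212 = 0.2424 ≈ 0.242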